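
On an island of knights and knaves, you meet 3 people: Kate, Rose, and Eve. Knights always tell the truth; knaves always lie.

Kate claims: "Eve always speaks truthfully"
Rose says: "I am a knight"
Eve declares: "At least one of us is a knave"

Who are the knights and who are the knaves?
Kate is a knight.
Rose is a knave.
Eve is a knight.

Verification:
- Kate (knight) says "Eve always speaks truthfully" - this is TRUE because Eve is a knight.
- Rose (knave) says "I am a knight" - this is FALSE (a lie) because Rose is a knave.
- Eve (knight) says "At least one of us is a knave" - this is TRUE because Rose is a knave.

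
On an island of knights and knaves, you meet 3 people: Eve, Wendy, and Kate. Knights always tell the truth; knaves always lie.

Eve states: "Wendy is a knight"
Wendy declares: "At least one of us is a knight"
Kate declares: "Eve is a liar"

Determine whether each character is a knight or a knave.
Eve is a knight.
Wendy is a knight.
Kate is a knave.

Verification:
- Eve (knight) says "Wendy is a knight" - this is TRUE because Wendy is a knight.
- Wendy (knight) says "At least one of us is a knight" - this is TRUE because Eve and Wendy are knights.
- Kate (knave) says "Eve is a liar" - this is FALSE (a lie) because Eve is a knight.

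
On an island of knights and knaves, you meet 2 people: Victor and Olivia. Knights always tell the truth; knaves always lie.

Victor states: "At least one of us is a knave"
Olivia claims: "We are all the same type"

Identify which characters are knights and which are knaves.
Victor is a knight.
Olivia is a knave.

Verification:
- Victor (knight) says "At least one of us is a knave" - this is TRUE because Olivia is a knave.
- Olivia (knave) says "We are all the same type" - this is FALSE (a lie) because Victor is a knight and Olivia is a knave.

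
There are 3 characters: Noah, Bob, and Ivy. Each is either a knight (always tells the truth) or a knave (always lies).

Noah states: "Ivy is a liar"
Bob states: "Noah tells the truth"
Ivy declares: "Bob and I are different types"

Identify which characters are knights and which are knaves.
Noah is a knave.
Bob is a knave.
Ivy is a knight.

Verification:
- Noah (knave) says "Ivy is a liar" - this is FALSE (a lie) because Ivy is a knight.
- Bob (knave) says "Noah tells the truth" - this is FALSE (a lie) because Noah is a knave.
- Ivy (knight) says "Bob and I are different types" - this is TRUE because Ivy is a knight and Bob is a knave.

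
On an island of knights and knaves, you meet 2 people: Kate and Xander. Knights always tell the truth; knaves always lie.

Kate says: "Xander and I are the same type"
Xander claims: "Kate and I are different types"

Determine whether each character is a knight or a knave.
Kate is a knave.
Xander is a knight.

Verification:
- Kate (knave) says "Xander and I are the same type" - this is FALSE (a lie) because Kate is a knave and Xander is a knight.
- Xander (knight) says "Kate and I are different types" - this is TRUE because Xander is a knight and Kate is a knave.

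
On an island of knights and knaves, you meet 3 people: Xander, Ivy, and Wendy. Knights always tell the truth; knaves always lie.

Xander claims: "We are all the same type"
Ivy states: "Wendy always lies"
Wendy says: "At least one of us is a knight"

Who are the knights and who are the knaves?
Xander is a knave.
Ivy is a knave.
Wendy is a knight.

Verification:
- Xander (knave) says "We are all the same type" - this is FALSE (a lie) because Wendy is a knight and Xander and Ivy are knaves.
- Ivy (knave) says "Wendy always lies" - this is FALSE (a lie) because Wendy is a knight.
- Wendy (knight) says "At least one of us is a knight" - this is TRUE because Wendy is a knight.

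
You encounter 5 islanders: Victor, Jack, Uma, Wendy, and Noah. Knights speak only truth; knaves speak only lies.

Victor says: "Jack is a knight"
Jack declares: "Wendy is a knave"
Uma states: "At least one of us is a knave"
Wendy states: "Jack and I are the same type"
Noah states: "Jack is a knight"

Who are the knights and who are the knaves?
Victor is a knight.
Jack is a knight.
Uma is a knight.
Wendy is a knave.
Noah is a knight.

Verification:
- Victor (knight) says "Jack is a knight" - this is TRUE because Jack is a knight.
- Jack (knight) says "Wendy is a knave" - this is TRUE because Wendy is a knave.
- Uma (knight) says "At least one of us is a knave" - this is TRUE because Wendy is a knave.
- Wendy (knave) says "Jack and I are the same type" - this is FALSE (a lie) because Wendy is a knave and Jack is a knight.
- Noah (knight) says "Jack is a knight" - this is TRUE because Jack is a knight.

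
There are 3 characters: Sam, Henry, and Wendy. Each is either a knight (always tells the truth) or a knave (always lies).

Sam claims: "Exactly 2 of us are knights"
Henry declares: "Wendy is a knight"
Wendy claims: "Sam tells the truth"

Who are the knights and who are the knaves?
Sam is a knave.
Henry is a knave.
Wendy is a knave.

Verification:
- Sam (knave) says "Exactly 2 of us are knights" - this is FALSE (a lie) because there are 0 knights.
- Henry (knave) says "Wendy is a knight" - this is FALSE (a lie) because Wendy is a knave.
- Wendy (knave) says "Sam tells the truth" - this is FALSE (a lie) because Sam is a knave.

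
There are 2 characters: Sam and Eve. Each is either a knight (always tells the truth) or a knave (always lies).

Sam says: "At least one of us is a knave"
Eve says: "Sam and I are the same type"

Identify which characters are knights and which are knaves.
Sam is a knight.
Eve is a knave.

Verification:
- Sam (knight) says "At least one of us is a knave" - this is TRUE because Eve is a knave.
- Eve (knave) says "Sam and I are the same type" - this is FALSE (a lie) because Eve is a knave and Sam is a knight.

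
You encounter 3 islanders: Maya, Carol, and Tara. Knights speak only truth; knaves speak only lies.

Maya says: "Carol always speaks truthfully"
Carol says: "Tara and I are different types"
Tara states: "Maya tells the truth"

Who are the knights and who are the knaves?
Maya is a knave.
Carol is a knave.
Tara is a knave.

Verification:
- Maya (knave) says "Carol always speaks truthfully" - this is FALSE (a lie) because Carol is a knave.
- Carol (knave) says "Tara and I are different types" - this is FALSE (a lie) because Carol is a knave and Tara is a knave.
- Tara (knave) says "Maya tells the truth" - this is FALSE (a lie) because Maya is a knave.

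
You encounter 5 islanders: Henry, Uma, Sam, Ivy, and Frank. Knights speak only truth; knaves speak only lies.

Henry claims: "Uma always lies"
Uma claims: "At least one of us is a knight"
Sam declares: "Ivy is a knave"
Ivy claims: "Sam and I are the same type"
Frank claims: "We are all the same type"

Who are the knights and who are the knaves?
Henry is a knave.
Uma is a knight.
Sam is a knight.
Ivy is a knave.
Frank is a knave.

Verification:
- Henry (knave) says "Uma always lies" - this is FALSE (a lie) because Uma is a knight.
- Uma (knight) says "At least one of us is a knight" - this is TRUE because Uma and Sam are knights.
- Sam (knight) says "Ivy is a knave" - this is TRUE because Ivy is a knave.
- Ivy (knave) says "Sam and I are the same type" - this is FALSE (a lie) because Ivy is a knave and Sam is a knight.
- Frank (knave) says "We are all the same type" - this is FALSE (a lie) because Uma and Sam are knights and Henry, Ivy, and Frank are knaves.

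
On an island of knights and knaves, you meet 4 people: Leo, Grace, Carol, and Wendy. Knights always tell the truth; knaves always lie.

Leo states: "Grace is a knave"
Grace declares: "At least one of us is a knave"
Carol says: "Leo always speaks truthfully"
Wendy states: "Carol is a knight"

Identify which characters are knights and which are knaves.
Leo is a knave.
Grace is a knight.
Carol is a knave.
Wendy is a knave.

Verification:
- Leo (knave) says "Grace is a knave" - this is FALSE (a lie) because Grace is a knight.
- Grace (knight) says "At least one of us is a knave" - this is TRUE because Leo, Carol, and Wendy are knaves.
- Carol (knave) says "Leo always speaks truthfully" - this is FALSE (a lie) because Leo is a knave.
- Wendy (knave) says "Carol is a knight" - this is FALSE (a lie) because Carol is a knave.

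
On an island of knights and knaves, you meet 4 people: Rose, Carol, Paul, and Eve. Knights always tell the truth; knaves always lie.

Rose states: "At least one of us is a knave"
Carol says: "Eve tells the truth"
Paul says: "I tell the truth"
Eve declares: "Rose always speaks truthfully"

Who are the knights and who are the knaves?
Rose is a knight.
Carol is a knight.
Paul is a knave.
Eve is a knight.

Verification:
- Rose (knight) says "At least one of us is a knave" - this is TRUE because Paul is a knave.
- Carol (knight) says "Eve tells the truth" - this is TRUE because Eve is a knight.
- Paul (knave) says "I tell the truth" - this is FALSE (a lie) because Paul is a knave.
- Eve (knight) says "Rose always speaks truthfully" - this is TRUE because Rose is a knight.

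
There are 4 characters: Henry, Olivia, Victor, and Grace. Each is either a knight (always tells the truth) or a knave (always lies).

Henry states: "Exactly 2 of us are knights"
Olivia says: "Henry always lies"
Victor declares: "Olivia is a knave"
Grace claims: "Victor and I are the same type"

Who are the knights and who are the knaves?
Henry is a knight.
Olivia is a knave.
Victor is a knight.
Grace is a knave.

Verification:
- Henry (knight) says "Exactly 2 of us are knights" - this is TRUE because there are 2 knights.
- Olivia (knave) says "Henry always lies" - this is FALSE (a lie) because Henry is a knight.
- Victor (knight) says "Olivia is a knave" - this is TRUE because Olivia is a knave.
- Grace (knave) says "Victor and I are the same type" - this is FALSE (a lie) because Grace is a knave and Victor is a knight.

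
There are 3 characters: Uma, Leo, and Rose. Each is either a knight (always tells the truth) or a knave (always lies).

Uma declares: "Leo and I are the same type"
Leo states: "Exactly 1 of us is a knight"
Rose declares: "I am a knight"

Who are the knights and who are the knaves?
Uma is a knave.
Leo is a knight.
Rose is a knave.

Verification:
- Uma (knave) says "Leo and I are the same type" - this is FALSE (a lie) because Uma is a knave and Leo is a knight.
- Leo (knight) says "Exactly 1 of us is a knight" - this is TRUE because there are 1 knights.
- Rose (knave) says "I am a knight" - this is FALSE (a lie) because Rose is a knave.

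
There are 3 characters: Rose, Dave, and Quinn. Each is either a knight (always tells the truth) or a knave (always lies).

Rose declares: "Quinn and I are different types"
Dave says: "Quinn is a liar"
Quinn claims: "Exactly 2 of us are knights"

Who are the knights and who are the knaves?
Rose is a knave.
Dave is a knight.
Quinn is a knave.

Verification:
- Rose (knave) says "Quinn and I are different types" - this is FALSE (a lie) because Rose is a knave and Quinn is a knave.
- Dave (knight) says "Quinn is a liar" - this is TRUE because Quinn is a knave.
- Quinn (knave) says "Exactly 2 of us are knights" - this is FALSE (a lie) because there are 1 knights.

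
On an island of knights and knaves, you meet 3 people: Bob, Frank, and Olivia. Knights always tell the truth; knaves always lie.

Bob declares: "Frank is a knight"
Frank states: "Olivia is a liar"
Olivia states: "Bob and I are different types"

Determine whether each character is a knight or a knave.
Bob is a knave.
Frank is a knave.
Olivia is a knight.

Verification:
- Bob (knave) says "Frank is a knight" - this is FALSE (a lie) because Frank is a knave.
- Frank (knave) says "Olivia is a liar" - this is FALSE (a lie) because Olivia is a knight.
- Olivia (knight) says "Bob and I are different types" - this is TRUE because Olivia is a knight and Bob is a knave.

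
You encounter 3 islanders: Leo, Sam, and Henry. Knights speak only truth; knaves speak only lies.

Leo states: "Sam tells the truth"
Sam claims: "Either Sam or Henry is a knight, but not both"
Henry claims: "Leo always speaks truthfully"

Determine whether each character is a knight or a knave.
Leo is a knave.
Sam is a knave.
Henry is a knave.

Verification:
- Leo (knave) says "Sam tells the truth" - this is FALSE (a lie) because Sam is a knave.
- Sam (knave) says "Either Sam or Henry is a knight, but not both" - this is FALSE (a lie) because Sam is a knave and Henry is a knave.
- Henry (knave) says "Leo always speaks truthfully" - this is FALSE (a lie) because Leo is a knave.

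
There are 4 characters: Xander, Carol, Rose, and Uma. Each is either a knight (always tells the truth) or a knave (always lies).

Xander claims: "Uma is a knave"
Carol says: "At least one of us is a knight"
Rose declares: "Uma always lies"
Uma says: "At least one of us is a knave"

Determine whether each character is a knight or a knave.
Xander is a knave.
Carol is a knight.
Rose is a knave.
Uma is a knight.

Verification:
- Xander (knave) says "Uma is a knave" - this is FALSE (a lie) because Uma is a knight.
- Carol (knight) says "At least one of us is a knight" - this is TRUE because Carol and Uma are knights.
- Rose (knave) says "Uma always lies" - this is FALSE (a lie) because Uma is a knight.
- Uma (knight) says "At least one of us is a knave" - this is TRUE because Xander and Rose are knaves.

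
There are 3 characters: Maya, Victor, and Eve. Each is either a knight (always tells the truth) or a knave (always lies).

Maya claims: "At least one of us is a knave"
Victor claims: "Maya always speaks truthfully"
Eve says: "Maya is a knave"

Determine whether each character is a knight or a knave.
Maya is a knight.
Victor is a knight.
Eve is a knave.

Verification:
- Maya (knight) says "At least one of us is a knave" - this is TRUE because Eve is a knave.
- Victor (knight) says "Maya always speaks truthfully" - this is TRUE because Maya is a knight.
- Eve (knave) says "Maya is a knave" - this is FALSE (a lie) because Maya is a knight.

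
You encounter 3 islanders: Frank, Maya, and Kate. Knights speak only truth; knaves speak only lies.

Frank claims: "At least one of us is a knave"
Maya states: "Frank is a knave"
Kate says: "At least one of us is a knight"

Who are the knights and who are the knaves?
Frank is a knight.
Maya is a knave.
Kate is a knight.

Verification:
- Frank (knight) says "At least one of us is a knave" - this is TRUE because Maya is a knave.
- Maya (knave) says "Frank is a knave" - this is FALSE (a lie) because Frank is a knight.
- Kate (knight) says "At least one of us is a knight" - this is TRUE because Frank and Kate are knights.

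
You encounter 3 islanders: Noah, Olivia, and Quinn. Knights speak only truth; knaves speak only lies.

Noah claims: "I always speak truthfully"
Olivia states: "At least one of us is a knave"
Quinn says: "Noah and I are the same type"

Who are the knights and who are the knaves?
Noah is a knight.
Olivia is a knight.
Quinn is a knave.

Verification:
- Noah (knight) says "I always speak truthfully" - this is TRUE because Noah is a knight.
- Olivia (knight) says "At least one of us is a knave" - this is TRUE because Quinn is a knave.
- Quinn (knave) says "Noah and I are the same type" - this is FALSE (a lie) because Quinn is a knave and Noah is a knight.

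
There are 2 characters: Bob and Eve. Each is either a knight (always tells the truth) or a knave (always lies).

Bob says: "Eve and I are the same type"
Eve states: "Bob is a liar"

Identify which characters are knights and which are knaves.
Bob is a knave.
Eve is a knight.

Verification:
- Bob (knave) says "Eve and I are the same type" - this is FALSE (a lie) because Bob is a knave and Eve is a knight.
- Eve (knight) says "Bob is a liar" - this is TRUE because Bob is a knave.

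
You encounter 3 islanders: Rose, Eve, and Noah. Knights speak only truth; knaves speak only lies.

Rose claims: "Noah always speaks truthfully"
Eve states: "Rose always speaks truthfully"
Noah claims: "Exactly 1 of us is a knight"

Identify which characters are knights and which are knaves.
Rose is a knave.
Eve is a knave.
Noah is a knave.

Verification:
- Rose (knave) says "Noah always speaks truthfully" - this is FALSE (a lie) because Noah is a knave.
- Eve (knave) says "Rose always speaks truthfully" - this is FALSE (a lie) because Rose is a knave.
- Noah (knave) says "Exactly 1 of us is a knight" - this is FALSE (a lie) because there are 0 knights.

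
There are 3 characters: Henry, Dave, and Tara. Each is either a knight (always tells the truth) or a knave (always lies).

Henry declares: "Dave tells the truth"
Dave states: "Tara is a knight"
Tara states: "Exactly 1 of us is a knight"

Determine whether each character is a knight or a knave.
Henry is a knave.
Dave is a knave.
Tara is a knave.

Verification:
- Henry (knave) says "Dave tells the truth" - this is FALSE (a lie) because Dave is a knave.
- Dave (knave) says "Tara is a knight" - this is FALSE (a lie) because Tara is a knave.
- Tara (knave) says "Exactly 1 of us is a knight" - this is FALSE (a lie) because there are 0 knights.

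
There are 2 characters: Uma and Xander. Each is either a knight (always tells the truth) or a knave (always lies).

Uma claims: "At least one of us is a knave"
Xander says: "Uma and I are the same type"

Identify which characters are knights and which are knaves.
Uma is a knight.
Xander is a knave.

Verification:
- Uma (knight) says "At least one of us is a knave" - this is TRUE because Xander is a knave.
- Xander (knave) says "Uma and I are the same type" - this is FALSE (a lie) because Xander is a knave and Uma is a knight.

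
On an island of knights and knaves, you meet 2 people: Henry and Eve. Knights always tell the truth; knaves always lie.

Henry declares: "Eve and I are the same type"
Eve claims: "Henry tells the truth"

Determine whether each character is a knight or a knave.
Henry is a knight.
Eve is a knight.

Verification:
- Henry (knight) says "Eve and I are the same type" - this is TRUE because Henry is a knight and Eve is a knight.
- Eve (knight) says "Henry tells the truth" - this is TRUE because Henry is a knight.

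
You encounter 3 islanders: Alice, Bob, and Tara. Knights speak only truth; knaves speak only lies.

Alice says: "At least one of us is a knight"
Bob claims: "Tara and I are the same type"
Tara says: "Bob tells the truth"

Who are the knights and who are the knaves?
Alice is a knight.
Bob is a knight.
Tara is a knight.

Verification:
- Alice (knight) says "At least one of us is a knight" - this is TRUE because Alice, Bob, and Tara are knights.
- Bob (knight) says "Tara and I are the same type" - this is TRUE because Bob is a knight and Tara is a knight.
- Tara (knight) says "Bob tells the truth" - this is TRUE because Bob is a knight.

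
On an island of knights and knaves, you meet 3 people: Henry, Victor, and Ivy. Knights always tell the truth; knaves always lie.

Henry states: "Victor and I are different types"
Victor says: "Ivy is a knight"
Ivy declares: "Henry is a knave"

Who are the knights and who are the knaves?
Henry is a knight.
Victor is a knave.
Ivy is a knave.

Verification:
- Henry (knight) says "Victor and I are different types" - this is TRUE because Henry is a knight and Victor is a knave.
- Victor (knave) says "Ivy is a knight" - this is FALSE (a lie) because Ivy is a knave.
- Ivy (knave) says "Henry is a knave" - this is FALSE (a lie) because Henry is a knight.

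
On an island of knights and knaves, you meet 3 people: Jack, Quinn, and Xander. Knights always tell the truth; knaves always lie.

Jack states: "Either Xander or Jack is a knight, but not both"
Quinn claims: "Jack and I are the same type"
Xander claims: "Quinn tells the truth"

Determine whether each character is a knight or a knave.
Jack is a knight.
Quinn is a knave.
Xander is a knave.

Verification:
- Jack (knight) says "Either Xander or Jack is a knight, but not both" - this is TRUE because Xander is a knave and Jack is a knight.
- Quinn (knave) says "Jack and I are the same type" - this is FALSE (a lie) because Quinn is a knave and Jack is a knight.
- Xander (knave) says "Quinn tells the truth" - this is FALSE (a lie) because Quinn is a knave.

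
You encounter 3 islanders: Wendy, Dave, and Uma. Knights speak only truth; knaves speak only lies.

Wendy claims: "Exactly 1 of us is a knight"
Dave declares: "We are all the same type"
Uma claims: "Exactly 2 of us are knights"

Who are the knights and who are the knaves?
Wendy is a knight.
Dave is a knave.
Uma is a knave.

Verification:
- Wendy (knight) says "Exactly 1 of us is a knight" - this is TRUE because there are 1 knights.
- Dave (knave) says "We are all the same type" - this is FALSE (a lie) because Wendy is a knight and Dave and Uma are knaves.
- Uma (knave) says "Exactly 2 of us are knights" - this is FALSE (a lie) because there are 1 knights.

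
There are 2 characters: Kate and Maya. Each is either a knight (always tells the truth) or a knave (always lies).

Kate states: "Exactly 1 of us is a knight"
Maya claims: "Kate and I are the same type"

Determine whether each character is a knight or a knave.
Kate is a knight.
Maya is a knave.

Verification:
- Kate (knight) says "Exactly 1 of us is a knight" - this is TRUE because there are 1 knights.
- Maya (knave) says "Kate and I are the same type" - this is FALSE (a lie) because Maya is a knave and Kate is a knight.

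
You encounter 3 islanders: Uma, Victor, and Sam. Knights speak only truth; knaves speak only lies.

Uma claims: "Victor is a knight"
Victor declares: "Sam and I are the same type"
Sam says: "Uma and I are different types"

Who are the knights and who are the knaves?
Uma is a knave.
Victor is a knave.
Sam is a knight.

Verification:
- Uma (knave) says "Victor is a knight" - this is FALSE (a lie) because Victor is a knave.
- Victor (knave) says "Sam and I are the same type" - this is FALSE (a lie) because Victor is a knave and Sam is a knight.
- Sam (knight) says "Uma and I are different types" - this is TRUE because Sam is a knight and Uma is a knave.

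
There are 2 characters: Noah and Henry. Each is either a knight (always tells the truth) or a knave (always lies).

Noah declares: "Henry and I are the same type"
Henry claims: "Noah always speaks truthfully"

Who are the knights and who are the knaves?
Noah is a knight.
Henry is a knight.

Verification:
- Noah (knight) says "Henry and I are the same type" - this is TRUE because Noah is a knight and Henry is a knight.
- Henry (knight) says "Noah always speaks truthfully" - this is TRUE because Noah is a knight.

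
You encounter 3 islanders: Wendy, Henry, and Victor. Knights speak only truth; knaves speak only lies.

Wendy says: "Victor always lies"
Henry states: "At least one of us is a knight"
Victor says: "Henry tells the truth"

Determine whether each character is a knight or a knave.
Wendy is a knave.
Henry is a knight.
Victor is a knight.

Verification:
- Wendy (knave) says "Victor always lies" - this is FALSE (a lie) because Victor is a knight.
- Henry (knight) says "At least one of us is a knight" - this is TRUE because Henry and Victor are knights.
- Victor (knight) says "Henry tells the truth" - this is TRUE because Henry is a knight.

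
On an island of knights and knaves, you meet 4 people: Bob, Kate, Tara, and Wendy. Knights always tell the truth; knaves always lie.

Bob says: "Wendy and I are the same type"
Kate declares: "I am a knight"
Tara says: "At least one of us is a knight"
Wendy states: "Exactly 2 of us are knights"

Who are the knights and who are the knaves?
Bob is a knave.
Kate is a knave.
Tara is a knight.
Wendy is a knight.

Verification:
- Bob (knave) says "Wendy and I are the same type" - this is FALSE (a lie) because Bob is a knave and Wendy is a knight.
- Kate (knave) says "I am a knight" - this is FALSE (a lie) because Kate is a knave.
- Tara (knight) says "At least one of us is a knight" - this is TRUE because Tara and Wendy are knights.
- Wendy (knight) says "Exactly 2 of us are knights" - this is TRUE because there are 2 knights.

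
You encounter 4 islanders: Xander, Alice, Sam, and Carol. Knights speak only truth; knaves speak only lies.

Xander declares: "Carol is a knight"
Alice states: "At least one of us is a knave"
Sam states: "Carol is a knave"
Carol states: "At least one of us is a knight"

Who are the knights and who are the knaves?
Xander is a knight.
Alice is a knight.
Sam is a knave.
Carol is a knight.

Verification:
- Xander (knight) says "Carol is a knight" - this is TRUE because Carol is a knight.
- Alice (knight) says "At least one of us is a knave" - this is TRUE because Sam is a knave.
- Sam (knave) says "Carol is a knave" - this is FALSE (a lie) because Carol is a knight.
- Carol (knight) says "At least one of us is a knight" - this is TRUE because Xander, Alice, and Carol are knights.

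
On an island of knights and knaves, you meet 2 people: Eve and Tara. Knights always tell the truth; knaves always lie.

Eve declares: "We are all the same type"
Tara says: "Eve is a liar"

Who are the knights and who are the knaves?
Eve is a knave.
Tara is a knight.

Verification:
- Eve (knave) says "We are all the same type" - this is FALSE (a lie) because Tara is a knight and Eve is a knave.
- Tara (knight) says "Eve is a liar" - this is TRUE because Eve is a knave.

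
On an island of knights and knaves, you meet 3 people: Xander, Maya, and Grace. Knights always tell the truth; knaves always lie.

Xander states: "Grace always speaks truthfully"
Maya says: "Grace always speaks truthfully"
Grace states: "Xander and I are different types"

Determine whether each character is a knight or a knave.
Xander is a knave.
Maya is a knave.
Grace is a knave.

Verification:
- Xander (knave) says "Grace always speaks truthfully" - this is FALSE (a lie) because Grace is a knave.
- Maya (knave) says "Grace always speaks truthfully" - this is FALSE (a lie) because Grace is a knave.
- Grace (knave) says "Xander and I are different types" - this is FALSE (a lie) because Grace is a knave and Xander is a knave.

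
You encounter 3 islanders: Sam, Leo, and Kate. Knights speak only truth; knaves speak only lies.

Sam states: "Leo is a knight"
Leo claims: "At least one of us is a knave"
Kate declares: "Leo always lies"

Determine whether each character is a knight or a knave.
Sam is a knight.
Leo is a knight.
Kate is a knave.

Verification:
- Sam (knight) says "Leo is a knight" - this is TRUE because Leo is a knight.
- Leo (knight) says "At least one of us is a knave" - this is TRUE because Kate is a knave.
- Kate (knave) says "Leo always lies" - this is FALSE (a lie) because Leo is a knight.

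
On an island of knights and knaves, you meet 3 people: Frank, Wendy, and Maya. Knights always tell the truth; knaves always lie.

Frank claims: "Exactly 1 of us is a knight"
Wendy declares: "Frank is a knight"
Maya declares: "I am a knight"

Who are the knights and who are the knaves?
Frank is a knave.
Wendy is a knave.
Maya is a knave.

Verification:
- Frank (knave) says "Exactly 1 of us is a knight" - this is FALSE (a lie) because there are 0 knights.
- Wendy (knave) says "Frank is a knight" - this is FALSE (a lie) because Frank is a knave.
- Maya (knave) says "I am a knight" - this is FALSE (a lie) because Maya is a knave.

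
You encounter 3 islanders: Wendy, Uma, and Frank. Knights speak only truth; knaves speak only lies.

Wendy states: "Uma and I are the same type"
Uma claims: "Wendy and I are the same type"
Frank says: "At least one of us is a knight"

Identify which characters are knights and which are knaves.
Wendy is a knight.
Uma is a knight.
Frank is a knight.

Verification:
- Wendy (knight) says "Uma and I are the same type" - this is TRUE because Wendy is a knight and Uma is a knight.
- Uma (knight) says "Wendy and I are the same type" - this is TRUE because Uma is a knight and Wendy is a knight.
- Frank (knight) says "At least one of us is a knight" - this is TRUE because Wendy, Uma, and Frank are knights.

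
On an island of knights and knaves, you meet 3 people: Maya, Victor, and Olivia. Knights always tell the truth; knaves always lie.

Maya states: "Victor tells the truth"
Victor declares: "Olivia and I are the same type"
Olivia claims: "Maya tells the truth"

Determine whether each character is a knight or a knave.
Maya is a knight.
Victor is a knight.
Olivia is a knight.

Verification:
- Maya (knight) says "Victor tells the truth" - this is TRUE because Victor is a knight.
- Victor (knight) says "Olivia and I are the same type" - this is TRUE because Victor is a knight and Olivia is a knight.
- Olivia (knight) says "Maya tells the truth" - this is TRUE because Maya is a knight.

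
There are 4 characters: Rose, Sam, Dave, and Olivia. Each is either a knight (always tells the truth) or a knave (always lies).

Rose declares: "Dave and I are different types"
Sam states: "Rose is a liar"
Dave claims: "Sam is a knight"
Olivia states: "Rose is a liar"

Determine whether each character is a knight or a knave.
Rose is a knight.
Sam is a knave.
Dave is a knave.
Olivia is a knave.

Verification:
- Rose (knight) says "Dave and I are different types" - this is TRUE because Rose is a knight and Dave is a knave.
- Sam (knave) says "Rose is a liar" - this is FALSE (a lie) because Rose is a knight.
- Dave (knave) says "Sam is a knight" - this is FALSE (a lie) because Sam is a knave.
- Olivia (knave) says "Rose is a liar" - this is FALSE (a lie) because Rose is a knight.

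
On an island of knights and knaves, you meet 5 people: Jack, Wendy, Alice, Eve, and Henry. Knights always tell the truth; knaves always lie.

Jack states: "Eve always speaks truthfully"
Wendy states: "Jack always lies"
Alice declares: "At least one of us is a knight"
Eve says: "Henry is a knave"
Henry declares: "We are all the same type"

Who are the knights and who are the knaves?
Jack is a knight.
Wendy is a knave.
Alice is a knight.
Eve is a knight.
Henry is a knave.

Verification:
- Jack (knight) says "Eve always speaks truthfully" - this is TRUE because Eve is a knight.
- Wendy (knave) says "Jack always lies" - this is FALSE (a lie) because Jack is a knight.
- Alice (knight) says "At least one of us is a knight" - this is TRUE because Jack, Alice, and Eve are knights.
- Eve (knight) says "Henry is a knave" - this is TRUE because Henry is a knave.
- Henry (knave) says "We are all the same type" - this is FALSE (a lie) because Jack, Alice, and Eve are knights and Wendy and Henry are knaves.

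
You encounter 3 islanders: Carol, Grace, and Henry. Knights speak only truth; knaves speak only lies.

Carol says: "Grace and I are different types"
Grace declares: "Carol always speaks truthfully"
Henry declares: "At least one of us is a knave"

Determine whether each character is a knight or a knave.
Carol is a knave.
Grace is a knave.
Henry is a knight.

Verification:
- Carol (knave) says "Grace and I are different types" - this is FALSE (a lie) because Carol is a knave and Grace is a knave.
- Grace (knave) says "Carol always speaks truthfully" - this is FALSE (a lie) because Carol is a knave.
- Henry (knight) says "At least one of us is a knave" - this is TRUE because Carol and Grace are knaves.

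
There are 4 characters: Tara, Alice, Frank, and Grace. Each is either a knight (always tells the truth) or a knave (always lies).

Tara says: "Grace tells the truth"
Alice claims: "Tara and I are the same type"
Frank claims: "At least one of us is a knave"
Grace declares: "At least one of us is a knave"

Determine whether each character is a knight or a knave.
Tara is a knight.
Alice is a knave.
Frank is a knight.
Grace is a knight.

Verification:
- Tara (knight) says "Grace tells the truth" - this is TRUE because Grace is a knight.
- Alice (knave) says "Tara and I are the same type" - this is FALSE (a lie) because Alice is a knave and Tara is a knight.
- Frank (knight) says "At least one of us is a knave" - this is TRUE because Alice is a knave.
- Grace (knight) says "At least one of us is a knave" - this is TRUE because Alice is a knave.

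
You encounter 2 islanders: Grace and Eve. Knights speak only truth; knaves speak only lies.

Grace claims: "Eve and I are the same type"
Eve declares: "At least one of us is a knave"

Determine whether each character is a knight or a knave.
Grace is a knave.
Eve is a knight.

Verification:
- Grace (knave) says "Eve and I are the same type" - this is FALSE (a lie) because Grace is a knave and Eve is a knight.
- Eve (knight) says "At least one of us is a knave" - this is TRUE because Grace is a knave.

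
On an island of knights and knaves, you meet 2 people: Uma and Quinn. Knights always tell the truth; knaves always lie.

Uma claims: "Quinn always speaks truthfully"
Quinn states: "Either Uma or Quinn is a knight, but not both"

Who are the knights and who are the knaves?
Uma is a knave.
Quinn is a knave.

Verification:
- Uma (knave) says "Quinn always speaks truthfully" - this is FALSE (a lie) because Quinn is a knave.
- Quinn (knave) says "Either Uma or Quinn is a knight, but not both" - this is FALSE (a lie) because Uma is a knave and Quinn is a knave.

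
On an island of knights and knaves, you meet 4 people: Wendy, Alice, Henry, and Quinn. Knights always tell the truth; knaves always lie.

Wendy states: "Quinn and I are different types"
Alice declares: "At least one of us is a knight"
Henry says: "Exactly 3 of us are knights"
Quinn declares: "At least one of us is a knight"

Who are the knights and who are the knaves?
Wendy is a knave.
Alice is a knave.
Henry is a knave.
Quinn is a knave.

Verification:
- Wendy (knave) says "Quinn and I are different types" - this is FALSE (a lie) because Wendy is a knave and Quinn is a knave.
- Alice (knave) says "At least one of us is a knight" - this is FALSE (a lie) because no one is a knight.
- Henry (knave) says "Exactly 3 of us are knights" - this is FALSE (a lie) because there are 0 knights.
- Quinn (knave) says "At least one of us is a knight" - this is FALSE (a lie) because no one is a knight.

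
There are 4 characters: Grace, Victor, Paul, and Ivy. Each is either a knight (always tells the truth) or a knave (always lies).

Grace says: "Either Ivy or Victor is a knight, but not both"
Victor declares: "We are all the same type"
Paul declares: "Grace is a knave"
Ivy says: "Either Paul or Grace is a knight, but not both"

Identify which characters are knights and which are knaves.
Grace is a knight.
Victor is a knave.
Paul is a knave.
Ivy is a knight.

Verification:
- Grace (knight) says "Either Ivy or Victor is a knight, but not both" - this is TRUE because Ivy is a knight and Victor is a knave.
- Victor (knave) says "We are all the same type" - this is FALSE (a lie) because Grace and Ivy are knights and Victor and Paul are knaves.
- Paul (knave) says "Grace is a knave" - this is FALSE (a lie) because Grace is a knight.
- Ivy (knight) says "Either Paul or Grace is a knight, but not both" - this is TRUE because Paul is a knave and Grace is a knight.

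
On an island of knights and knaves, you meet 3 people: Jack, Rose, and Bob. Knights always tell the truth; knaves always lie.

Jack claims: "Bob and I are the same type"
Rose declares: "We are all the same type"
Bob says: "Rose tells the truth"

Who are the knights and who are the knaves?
Jack is a knight.
Rose is a knight.
Bob is a knight.

Verification:
- Jack (knight) says "Bob and I are the same type" - this is TRUE because Jack is a knight and Bob is a knight.
- Rose (knight) says "We are all the same type" - this is TRUE because Jack, Rose, and Bob are knights.
- Bob (knight) says "Rose tells the truth" - this is TRUE because Rose is a knight.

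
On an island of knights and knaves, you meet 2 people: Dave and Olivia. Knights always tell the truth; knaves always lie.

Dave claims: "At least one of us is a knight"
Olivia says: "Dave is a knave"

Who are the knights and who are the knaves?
Dave is a knight.
Olivia is a knave.

Verification:
- Dave (knight) says "At least one of us is a knight" - this is TRUE because Dave is a knight.
- Olivia (knave) says "Dave is a knave" - this is FALSE (a lie) because Dave is a knight.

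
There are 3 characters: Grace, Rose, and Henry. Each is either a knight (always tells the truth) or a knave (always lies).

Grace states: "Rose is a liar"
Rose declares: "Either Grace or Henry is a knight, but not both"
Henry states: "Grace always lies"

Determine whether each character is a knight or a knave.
Grace is a knave.
Rose is a knight.
Henry is a knight.

Verification:
- Grace (knave) says "Rose is a liar" - this is FALSE (a lie) because Rose is a knight.
- Rose (knight) says "Either Grace or Henry is a knight, but not both" - this is TRUE because Grace is a knave and Henry is a knight.
- Henry (knight) says "Grace always lies" - this is TRUE because Grace is a knave.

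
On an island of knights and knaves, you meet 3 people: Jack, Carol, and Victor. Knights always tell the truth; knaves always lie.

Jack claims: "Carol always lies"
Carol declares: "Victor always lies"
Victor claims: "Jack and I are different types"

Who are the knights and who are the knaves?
Jack is a knave.
Carol is a knight.
Victor is a knave.

Verification:
- Jack (knave) says "Carol always lies" - this is FALSE (a lie) because Carol is a knight.
- Carol (knight) says "Victor always lies" - this is TRUE because Victor is a knave.
- Victor (knave) says "Jack and I are different types" - this is FALSE (a lie) because Victor is a knave and Jack is a knave.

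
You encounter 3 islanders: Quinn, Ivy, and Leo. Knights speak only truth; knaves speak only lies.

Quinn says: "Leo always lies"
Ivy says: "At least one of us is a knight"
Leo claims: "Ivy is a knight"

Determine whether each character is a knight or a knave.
Quinn is a knave.
Ivy is a knight.
Leo is a knight.

Verification:
- Quinn (knave) says "Leo always lies" - this is FALSE (a lie) because Leo is a knight.
- Ivy (knight) says "At least one of us is a knight" - this is TRUE because Ivy and Leo are knights.
- Leo (knight) says "Ivy is a knight" - this is TRUE because Ivy is a knight.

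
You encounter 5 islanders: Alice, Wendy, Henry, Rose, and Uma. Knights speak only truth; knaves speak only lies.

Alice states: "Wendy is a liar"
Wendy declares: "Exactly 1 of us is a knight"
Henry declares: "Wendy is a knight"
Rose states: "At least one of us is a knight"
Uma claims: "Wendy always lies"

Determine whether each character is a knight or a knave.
Alice is a knight.
Wendy is a knave.
Henry is a knave.
Rose is a knight.
Uma is a knight.

Verification:
- Alice (knight) says "Wendy is a liar" - this is TRUE because Wendy is a knave.
- Wendy (knave) says "Exactly 1 of us is a knight" - this is FALSE (a lie) because there are 3 knights.
- Henry (knave) says "Wendy is a knight" - this is FALSE (a lie) because Wendy is a knave.
- Rose (knight) says "At least one of us is a knight" - this is TRUE because Alice, Rose, and Uma are knights.
- Uma (knight) says "Wendy always lies" - this is TRUE because Wendy is a knave.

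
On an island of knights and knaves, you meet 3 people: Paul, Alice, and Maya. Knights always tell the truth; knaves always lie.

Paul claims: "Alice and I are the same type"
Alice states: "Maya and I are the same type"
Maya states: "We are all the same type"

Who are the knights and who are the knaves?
Paul is a knight.
Alice is a knight.
Maya is a knight.

Verification:
- Paul (knight) says "Alice and I are the same type" - this is TRUE because Paul is a knight and Alice is a knight.
- Alice (knight) says "Maya and I are the same type" - this is TRUE because Alice is a knight and Maya is a knight.
- Maya (knight) says "We are all the same type" - this is TRUE because Paul, Alice, and Maya are knights.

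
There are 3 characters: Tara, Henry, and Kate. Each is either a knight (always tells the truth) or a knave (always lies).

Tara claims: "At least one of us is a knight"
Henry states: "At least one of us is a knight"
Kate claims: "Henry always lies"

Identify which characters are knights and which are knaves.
Tara is a knight.
Henry is a knight.
Kate is a knave.

Verification:
- Tara (knight) says "At least one of us is a knight" - this is TRUE because Tara and Henry are knights.
- Henry (knight) says "At least one of us is a knight" - this is TRUE because Tara and Henry are knights.
- Kate (knave) says "Henry always lies" - this is FALSE (a lie) because Henry is a knight.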